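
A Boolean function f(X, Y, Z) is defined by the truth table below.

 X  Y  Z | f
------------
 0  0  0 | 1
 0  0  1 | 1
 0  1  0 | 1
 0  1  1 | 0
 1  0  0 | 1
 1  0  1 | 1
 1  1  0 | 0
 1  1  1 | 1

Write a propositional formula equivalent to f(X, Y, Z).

f(X, Y, Z) = (((X' · Y) · Z) + ((X · Y) · Z'))'

f is 0 on only 2 rows — (0,1,1), (1,1,0). Writing each as a minterm (¬X·Y·Z, X·Y·¬Z) and OR-ing them characterizes exactly where f=0, so f is the negation of that disjunction.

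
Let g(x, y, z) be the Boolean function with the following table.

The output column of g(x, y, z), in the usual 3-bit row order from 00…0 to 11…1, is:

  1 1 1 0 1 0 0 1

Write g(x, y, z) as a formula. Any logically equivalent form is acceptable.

The 0-rows are (0,1,1), (1,0,1), (1,1,0). Take each as a conjunction (¬x·y·z, x·¬y·z, x·y·¬z), form their disjunction, and complement — that gives a formula that is 1 everywhere g is.

g(x, y, z) = ~((((~x & y) & z) | ((x & ~y) & z)) | ((x & y) & ~z))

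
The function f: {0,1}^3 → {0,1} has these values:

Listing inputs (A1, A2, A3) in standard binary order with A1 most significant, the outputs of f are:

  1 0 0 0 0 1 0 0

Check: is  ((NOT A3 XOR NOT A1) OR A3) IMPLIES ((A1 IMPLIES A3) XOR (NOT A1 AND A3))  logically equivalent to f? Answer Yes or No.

Test each input against both f and the formula:
  A1=0, A2=0, A3=0: formula gives 1, f = 1 ✓
  A1=0, A2=0, A3=1: formula gives 0, f = 0 ✓
  A1=0, A2=1, A3=0: formula gives 1, but f = 0 ✗
Since they disagree at (0,1,0), the expression is not a correct formula for f.

No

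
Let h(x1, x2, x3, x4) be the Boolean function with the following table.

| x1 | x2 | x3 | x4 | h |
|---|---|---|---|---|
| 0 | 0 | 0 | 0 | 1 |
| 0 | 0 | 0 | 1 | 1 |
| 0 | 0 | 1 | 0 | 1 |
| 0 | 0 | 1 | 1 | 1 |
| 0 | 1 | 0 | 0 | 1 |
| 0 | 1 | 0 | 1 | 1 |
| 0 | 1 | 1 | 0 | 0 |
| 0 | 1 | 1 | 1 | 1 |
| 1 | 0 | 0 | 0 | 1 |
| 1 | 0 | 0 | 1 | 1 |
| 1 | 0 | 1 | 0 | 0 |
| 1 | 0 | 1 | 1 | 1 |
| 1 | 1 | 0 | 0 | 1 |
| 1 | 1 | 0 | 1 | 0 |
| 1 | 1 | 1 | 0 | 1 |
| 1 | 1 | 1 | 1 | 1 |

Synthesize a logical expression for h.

h(x1, x2, x3, x4) = (((((x1' · x2) · x3) · x4') + (((x1 · x2') · x3) · x4')) + (((x1 · x2) · x3') · x4))'

The 0-rows are (0,1,1,0), (1,0,1,0), (1,1,0,1). Take each as a conjunction (¬x1·x2·x3·¬x4, x1·¬x2·x3·¬x4, x1·x2·¬x3·x4), form their disjunction, and complement — that gives a formula that is 1 everywhere h is.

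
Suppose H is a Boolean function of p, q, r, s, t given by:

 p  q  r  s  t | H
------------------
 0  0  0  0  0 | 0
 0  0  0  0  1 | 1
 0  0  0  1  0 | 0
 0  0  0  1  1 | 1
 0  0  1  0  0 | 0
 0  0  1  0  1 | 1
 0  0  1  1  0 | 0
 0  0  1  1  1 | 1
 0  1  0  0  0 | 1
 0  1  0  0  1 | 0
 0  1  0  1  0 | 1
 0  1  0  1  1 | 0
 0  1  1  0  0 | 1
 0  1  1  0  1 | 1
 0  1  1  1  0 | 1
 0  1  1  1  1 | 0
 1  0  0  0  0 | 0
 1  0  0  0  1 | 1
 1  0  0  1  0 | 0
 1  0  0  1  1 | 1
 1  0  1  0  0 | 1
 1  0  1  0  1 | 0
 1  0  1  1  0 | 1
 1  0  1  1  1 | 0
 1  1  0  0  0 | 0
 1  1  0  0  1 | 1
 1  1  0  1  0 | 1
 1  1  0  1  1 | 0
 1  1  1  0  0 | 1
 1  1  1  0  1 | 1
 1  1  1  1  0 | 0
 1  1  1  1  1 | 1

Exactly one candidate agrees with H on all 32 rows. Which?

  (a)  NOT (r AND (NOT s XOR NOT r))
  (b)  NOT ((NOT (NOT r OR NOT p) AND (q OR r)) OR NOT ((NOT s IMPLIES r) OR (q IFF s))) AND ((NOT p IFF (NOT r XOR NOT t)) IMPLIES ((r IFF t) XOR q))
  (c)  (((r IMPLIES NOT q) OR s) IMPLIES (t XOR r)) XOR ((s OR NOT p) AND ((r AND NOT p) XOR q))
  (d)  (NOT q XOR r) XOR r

c

(a): at (0,0,0,0,0) it gives 1, but H = 0 — eliminated.
(b): at (0,0,0,0,0) it gives 1, but H = 0 — eliminated.
(d): at (0,0,0,0,0) it gives 1, but H = 0 — eliminated.
(c) is the remaining candidate, and it agrees with H on all 32 inputs.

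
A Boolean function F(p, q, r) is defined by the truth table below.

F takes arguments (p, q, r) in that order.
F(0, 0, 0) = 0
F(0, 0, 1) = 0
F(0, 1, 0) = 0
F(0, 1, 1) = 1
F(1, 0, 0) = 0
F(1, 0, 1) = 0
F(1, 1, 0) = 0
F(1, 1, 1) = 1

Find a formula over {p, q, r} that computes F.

Collect the rows where F=1 — (0,1,1), (1,1,1) — and write one minterm per row: ¬p·q·r, p·q·r. Their union (logical OR) reproduces the table exactly.

F(p, q, r) = ((not p and q) and r) or ((p and q) and r)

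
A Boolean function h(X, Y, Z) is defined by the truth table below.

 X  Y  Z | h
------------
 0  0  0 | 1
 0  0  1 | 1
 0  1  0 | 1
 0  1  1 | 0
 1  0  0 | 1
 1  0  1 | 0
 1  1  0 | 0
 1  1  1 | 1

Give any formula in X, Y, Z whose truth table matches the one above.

h(X, Y, Z) = ~((((~X & Y) & Z) | ((X & ~Y) & Z)) | ((X & Y) & ~Z))

h is 0 on only 3 rows — (0,1,1), (1,0,1), (1,1,0). Writing each as a minterm (¬X·Y·Z, X·¬Y·Z, X·Y·¬Z) and OR-ing them characterizes exactly where h=0, so h is the negation of that disjunction.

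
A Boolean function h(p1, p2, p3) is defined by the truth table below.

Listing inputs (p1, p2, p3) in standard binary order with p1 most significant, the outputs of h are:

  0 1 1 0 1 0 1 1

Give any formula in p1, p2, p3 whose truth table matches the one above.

h(p1, p2, p3) = NOT ((((NOT p1 AND NOT p2) AND NOT p3) OR ((NOT p1 AND p2) AND p3)) OR ((p1 AND NOT p2) AND p3))

The 0-rows are (0,0,0), (0,1,1), (1,0,1). Take each as a conjunction (¬p1·¬p2·¬p3, ¬p1·p2·p3, p1·¬p2·p3), form their disjunction, and complement — that gives a formula that is 1 everywhere h is.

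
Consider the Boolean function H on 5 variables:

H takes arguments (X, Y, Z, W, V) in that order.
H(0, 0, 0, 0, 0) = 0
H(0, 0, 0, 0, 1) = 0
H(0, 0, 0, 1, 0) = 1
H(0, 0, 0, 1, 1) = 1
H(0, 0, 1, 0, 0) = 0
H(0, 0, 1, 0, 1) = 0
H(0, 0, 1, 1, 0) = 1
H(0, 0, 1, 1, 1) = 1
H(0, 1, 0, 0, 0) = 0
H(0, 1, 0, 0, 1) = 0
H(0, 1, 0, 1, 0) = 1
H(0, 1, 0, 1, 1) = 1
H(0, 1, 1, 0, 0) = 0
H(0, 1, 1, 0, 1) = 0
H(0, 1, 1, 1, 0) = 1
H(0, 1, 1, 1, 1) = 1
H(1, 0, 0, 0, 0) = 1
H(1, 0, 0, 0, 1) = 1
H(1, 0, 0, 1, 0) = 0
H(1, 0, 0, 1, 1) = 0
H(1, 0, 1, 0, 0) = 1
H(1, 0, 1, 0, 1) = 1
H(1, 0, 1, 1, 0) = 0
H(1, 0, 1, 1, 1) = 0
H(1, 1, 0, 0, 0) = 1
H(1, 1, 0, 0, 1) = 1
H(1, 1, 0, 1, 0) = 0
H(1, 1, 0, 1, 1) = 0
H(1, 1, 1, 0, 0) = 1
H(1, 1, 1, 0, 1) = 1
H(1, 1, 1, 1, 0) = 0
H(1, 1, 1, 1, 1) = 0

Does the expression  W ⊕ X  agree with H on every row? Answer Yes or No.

Check the formula against H row by row:
  X=0, Y=0, Z=0, W=0, V=0: formula gives 0, H = 0 ✓
  X=0, Y=0, Z=0, W=0, V=1: formula gives 0, H = 0 ✓
  X=0, Y=0, Z=0, W=1, V=0: formula gives 1, H = 1 ✓
  X=0, Y=0, Z=0, W=1, V=1: formula gives 1, H = 1 ✓
  … (the remaining 28 rows also agree.)
Every row agrees, so the formula is equivalent.

Yes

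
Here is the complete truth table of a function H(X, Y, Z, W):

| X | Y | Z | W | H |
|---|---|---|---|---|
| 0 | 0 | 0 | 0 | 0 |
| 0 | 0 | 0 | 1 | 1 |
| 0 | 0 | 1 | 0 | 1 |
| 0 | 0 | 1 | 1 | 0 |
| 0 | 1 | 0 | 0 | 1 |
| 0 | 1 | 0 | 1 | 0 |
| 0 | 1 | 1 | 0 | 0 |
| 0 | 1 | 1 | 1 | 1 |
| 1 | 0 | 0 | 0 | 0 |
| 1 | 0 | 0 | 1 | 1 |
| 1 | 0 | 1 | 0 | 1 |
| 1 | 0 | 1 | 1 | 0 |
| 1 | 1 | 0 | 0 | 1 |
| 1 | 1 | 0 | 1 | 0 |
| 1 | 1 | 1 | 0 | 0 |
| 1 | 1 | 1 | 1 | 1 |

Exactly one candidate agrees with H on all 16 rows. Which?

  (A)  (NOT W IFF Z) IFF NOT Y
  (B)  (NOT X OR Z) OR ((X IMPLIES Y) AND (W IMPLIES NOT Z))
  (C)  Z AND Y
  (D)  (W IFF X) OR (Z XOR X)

A

(B): at (0,0,0,0) it gives 1, but H = 0 — eliminated.
(C): at (0,0,0,1) it gives 0, but H = 1 — eliminated.
(D): at (0,0,0,0) it gives 1, but H = 0 — eliminated.
(A) is the remaining candidate, and it agrees with H on all 16 inputs.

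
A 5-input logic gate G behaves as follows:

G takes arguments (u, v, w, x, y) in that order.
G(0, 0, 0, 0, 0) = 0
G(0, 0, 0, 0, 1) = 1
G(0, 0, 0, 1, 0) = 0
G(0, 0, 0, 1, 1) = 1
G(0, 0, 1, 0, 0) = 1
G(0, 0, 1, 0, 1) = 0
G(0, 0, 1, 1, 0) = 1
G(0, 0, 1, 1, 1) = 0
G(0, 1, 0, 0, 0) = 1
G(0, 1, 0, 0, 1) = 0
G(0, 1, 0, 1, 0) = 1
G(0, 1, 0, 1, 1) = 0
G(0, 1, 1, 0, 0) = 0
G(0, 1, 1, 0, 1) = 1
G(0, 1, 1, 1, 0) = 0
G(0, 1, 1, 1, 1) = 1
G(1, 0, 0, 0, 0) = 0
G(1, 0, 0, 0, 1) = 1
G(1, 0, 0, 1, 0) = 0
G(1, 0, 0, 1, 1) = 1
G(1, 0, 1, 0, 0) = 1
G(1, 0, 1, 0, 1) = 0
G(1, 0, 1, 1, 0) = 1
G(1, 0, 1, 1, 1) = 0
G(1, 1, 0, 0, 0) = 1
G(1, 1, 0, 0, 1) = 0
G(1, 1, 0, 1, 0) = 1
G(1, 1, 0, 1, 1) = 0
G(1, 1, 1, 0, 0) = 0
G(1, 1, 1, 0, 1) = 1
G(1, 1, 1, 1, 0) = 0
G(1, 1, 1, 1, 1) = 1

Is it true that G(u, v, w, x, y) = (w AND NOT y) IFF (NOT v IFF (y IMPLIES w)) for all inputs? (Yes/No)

Test each input against both G and the formula:
  u=0, v=0, w=0, x=0, y=0: formula gives 0, G = 0 ✓
  u=0, v=0, w=0, x=0, y=1: formula gives 1, G = 1 ✓
  u=0, v=0, w=0, x=1, y=0: formula gives 0, G = 0 ✓
  u=0, v=0, w=0, x=1, y=1: formula gives 1, G = 1 ✓
  … (the remaining 28 rows also agree.)
All 32 rows match — the expression computes G exactly.

Yes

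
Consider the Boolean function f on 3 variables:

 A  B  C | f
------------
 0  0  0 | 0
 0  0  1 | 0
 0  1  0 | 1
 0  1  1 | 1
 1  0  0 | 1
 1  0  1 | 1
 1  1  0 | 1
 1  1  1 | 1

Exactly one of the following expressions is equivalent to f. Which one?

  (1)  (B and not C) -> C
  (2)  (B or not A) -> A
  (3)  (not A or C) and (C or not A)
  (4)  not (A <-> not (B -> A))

(1) disagrees with f on (0,0,0) (formula → 1, table → 0); rule it out.
(2) disagrees with f on (0,1,0) (formula → 0, table → 1); rule it out.
(3) disagrees with f on (0,0,0) (formula → 1, table → 0); rule it out.
(4) is the remaining candidate, and it agrees with f on all 8 inputs.

4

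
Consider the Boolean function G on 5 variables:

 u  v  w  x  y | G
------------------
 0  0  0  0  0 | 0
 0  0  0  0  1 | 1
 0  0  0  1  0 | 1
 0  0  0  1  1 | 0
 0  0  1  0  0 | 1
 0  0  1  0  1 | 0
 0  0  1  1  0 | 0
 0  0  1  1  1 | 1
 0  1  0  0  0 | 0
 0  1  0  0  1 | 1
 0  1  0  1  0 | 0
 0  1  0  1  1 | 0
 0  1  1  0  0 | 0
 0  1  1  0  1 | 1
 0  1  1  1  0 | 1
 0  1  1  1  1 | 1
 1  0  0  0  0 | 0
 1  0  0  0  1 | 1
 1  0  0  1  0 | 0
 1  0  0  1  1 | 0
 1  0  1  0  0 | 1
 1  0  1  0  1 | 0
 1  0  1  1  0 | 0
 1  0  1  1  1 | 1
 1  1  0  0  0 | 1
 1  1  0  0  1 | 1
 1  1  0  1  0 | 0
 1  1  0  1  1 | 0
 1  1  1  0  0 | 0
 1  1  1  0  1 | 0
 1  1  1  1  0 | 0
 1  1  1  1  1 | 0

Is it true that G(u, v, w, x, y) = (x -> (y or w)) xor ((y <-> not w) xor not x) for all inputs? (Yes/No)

No

Evaluate (x -> (y or w)) xor ((y <-> not w) xor not x) on each row and compare to G:
  u=0, v=0, w=0, x=0, y=0: formula gives 0, G = 0 ✓
  u=0, v=0, w=0, x=0, y=1: formula gives 1, G = 1 ✓
  u=0, v=0, w=0, x=1, y=0: formula gives 0, but G = 1 ✗
Row (0,0,0,1,0) is a counterexample, so the formula is not equivalent to G.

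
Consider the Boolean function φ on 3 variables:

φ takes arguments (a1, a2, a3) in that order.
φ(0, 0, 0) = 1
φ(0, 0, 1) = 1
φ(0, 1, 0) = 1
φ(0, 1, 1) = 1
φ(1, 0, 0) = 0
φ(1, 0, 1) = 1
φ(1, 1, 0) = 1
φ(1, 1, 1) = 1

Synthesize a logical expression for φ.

φ is 0 on exactly one input, (1,0,0), whose minterm is a1·¬a2·¬a3. So φ is the negation of that single conjunction.

φ(a1, a2, a3) = ~((a1 & ~a2) & ~a3)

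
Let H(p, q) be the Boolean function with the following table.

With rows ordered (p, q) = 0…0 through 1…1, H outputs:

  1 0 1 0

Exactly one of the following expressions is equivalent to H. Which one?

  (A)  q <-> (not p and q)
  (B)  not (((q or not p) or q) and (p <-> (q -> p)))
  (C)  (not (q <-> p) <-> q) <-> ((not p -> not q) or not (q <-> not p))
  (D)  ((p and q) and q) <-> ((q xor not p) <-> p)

B

(A) disagrees with H on (0,1) (formula → 1, table → 0); rule it out.
(C) disagrees with H on (1,0) (formula → 0, table → 1); rule it out.
(D) disagrees with H on (1,1) (formula → 1, table → 0); rule it out.
(B) is the remaining candidate, and it agrees with H on all 4 inputs.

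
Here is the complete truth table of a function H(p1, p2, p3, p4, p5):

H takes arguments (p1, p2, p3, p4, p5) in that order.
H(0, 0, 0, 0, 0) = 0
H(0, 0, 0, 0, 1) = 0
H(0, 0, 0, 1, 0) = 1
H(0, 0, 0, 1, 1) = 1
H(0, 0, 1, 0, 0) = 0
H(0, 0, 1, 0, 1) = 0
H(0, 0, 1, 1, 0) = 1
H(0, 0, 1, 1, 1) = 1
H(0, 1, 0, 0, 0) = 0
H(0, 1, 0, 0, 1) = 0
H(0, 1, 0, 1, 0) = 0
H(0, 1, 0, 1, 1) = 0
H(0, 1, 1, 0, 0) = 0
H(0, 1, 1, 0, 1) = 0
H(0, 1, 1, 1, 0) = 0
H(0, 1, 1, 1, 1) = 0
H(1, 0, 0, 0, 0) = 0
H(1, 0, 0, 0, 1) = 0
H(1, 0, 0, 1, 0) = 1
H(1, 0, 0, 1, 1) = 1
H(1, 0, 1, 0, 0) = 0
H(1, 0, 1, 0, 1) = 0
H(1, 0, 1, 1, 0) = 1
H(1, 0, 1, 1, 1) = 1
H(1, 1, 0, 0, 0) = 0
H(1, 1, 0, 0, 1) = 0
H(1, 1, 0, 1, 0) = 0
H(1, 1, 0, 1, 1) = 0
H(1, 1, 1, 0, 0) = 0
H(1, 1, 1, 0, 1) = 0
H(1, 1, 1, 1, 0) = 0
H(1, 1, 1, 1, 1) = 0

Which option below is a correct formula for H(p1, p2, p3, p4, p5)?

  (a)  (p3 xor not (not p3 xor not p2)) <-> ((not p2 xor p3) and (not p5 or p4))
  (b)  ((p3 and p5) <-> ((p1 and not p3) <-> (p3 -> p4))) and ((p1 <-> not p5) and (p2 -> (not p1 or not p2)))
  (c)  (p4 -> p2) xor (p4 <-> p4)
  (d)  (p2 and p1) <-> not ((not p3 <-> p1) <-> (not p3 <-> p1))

(a) fails at (0,0,0,0,0): the formula yields 1, H is 0.
(b) fails at (0,0,0,0,1): the formula yields 1, H is 0.
(d) fails at (0,0,0,0,0): the formula yields 1, H is 0.
That leaves (c). Evaluating it on every row reproduces the table of H exactly.

c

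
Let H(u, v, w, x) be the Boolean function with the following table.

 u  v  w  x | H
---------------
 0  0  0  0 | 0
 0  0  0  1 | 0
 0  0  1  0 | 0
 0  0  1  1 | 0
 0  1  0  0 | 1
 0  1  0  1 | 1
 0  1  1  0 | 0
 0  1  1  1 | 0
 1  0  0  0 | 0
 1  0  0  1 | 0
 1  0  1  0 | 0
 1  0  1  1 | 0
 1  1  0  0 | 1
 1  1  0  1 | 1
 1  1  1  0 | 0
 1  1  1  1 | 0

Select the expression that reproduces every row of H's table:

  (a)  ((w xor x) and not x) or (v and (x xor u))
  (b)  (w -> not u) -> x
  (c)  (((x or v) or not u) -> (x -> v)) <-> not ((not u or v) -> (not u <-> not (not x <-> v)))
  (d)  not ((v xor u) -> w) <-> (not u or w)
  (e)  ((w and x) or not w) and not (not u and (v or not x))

d

(a) fails at (0,0,1,0): the formula yields 1, H is 0.
(b) fails at (0,0,0,1): the formula yields 1, H is 0.
(c) fails at (0,1,0,1): the formula yields 0, H is 1.
(e) fails at (0,0,0,1): the formula yields 1, H is 0.
Only (d) survives; checking it on all 16 rows confirms it matches H.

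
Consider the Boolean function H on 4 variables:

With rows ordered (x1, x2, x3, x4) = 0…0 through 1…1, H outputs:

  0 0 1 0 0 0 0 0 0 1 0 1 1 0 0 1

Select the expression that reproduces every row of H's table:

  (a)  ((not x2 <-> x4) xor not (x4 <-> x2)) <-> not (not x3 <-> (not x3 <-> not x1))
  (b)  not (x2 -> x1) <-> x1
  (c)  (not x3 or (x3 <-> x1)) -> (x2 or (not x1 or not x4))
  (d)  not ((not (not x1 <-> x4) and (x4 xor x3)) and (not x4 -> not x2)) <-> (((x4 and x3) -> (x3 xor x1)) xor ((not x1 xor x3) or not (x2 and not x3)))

(a) fails at (0,0,0,0): the formula yields 1, H is 0.
(b) fails at (0,0,0,0): the formula yields 1, H is 0.
(c) fails at (0,0,0,0): the formula yields 1, H is 0.
Only (d) survives; checking it on all 16 rows confirms it matches H.

d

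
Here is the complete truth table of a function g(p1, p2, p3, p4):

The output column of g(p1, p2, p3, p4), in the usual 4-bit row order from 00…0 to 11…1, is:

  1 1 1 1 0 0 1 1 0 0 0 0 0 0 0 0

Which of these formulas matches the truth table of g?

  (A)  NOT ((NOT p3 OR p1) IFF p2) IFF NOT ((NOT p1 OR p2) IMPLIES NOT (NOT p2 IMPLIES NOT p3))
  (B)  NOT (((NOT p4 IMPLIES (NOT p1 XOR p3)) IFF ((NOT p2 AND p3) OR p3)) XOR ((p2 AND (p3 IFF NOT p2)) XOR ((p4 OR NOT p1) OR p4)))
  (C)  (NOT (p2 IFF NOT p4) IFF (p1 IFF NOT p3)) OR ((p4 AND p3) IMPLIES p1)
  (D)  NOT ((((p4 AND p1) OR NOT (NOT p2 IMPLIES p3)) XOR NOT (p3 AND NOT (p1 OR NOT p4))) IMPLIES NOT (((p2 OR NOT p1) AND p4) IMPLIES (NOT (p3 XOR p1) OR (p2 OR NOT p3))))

A

(B) disagrees with g on (0,0,0,0) (formula → 0, table → 1); rule it out.
(C) disagrees with g on (0,0,1,1) (formula → 0, table → 1); rule it out.
(D) disagrees with g on (0,0,0,0) (formula → 0, table → 1); rule it out.
Only (A) survives; checking it on all 16 rows confirms it matches g.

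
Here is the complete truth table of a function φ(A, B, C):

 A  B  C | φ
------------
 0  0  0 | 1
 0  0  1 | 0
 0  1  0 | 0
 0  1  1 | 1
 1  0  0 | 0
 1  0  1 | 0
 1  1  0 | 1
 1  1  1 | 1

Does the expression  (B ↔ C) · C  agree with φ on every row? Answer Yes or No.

No

Test each input against both φ and the formula:
  A=0, B=0, C=0: formula gives 0, but φ = 1 ✗
A single disagreement suffices: at (0,0,0) they differ, so the formula does not compute φ.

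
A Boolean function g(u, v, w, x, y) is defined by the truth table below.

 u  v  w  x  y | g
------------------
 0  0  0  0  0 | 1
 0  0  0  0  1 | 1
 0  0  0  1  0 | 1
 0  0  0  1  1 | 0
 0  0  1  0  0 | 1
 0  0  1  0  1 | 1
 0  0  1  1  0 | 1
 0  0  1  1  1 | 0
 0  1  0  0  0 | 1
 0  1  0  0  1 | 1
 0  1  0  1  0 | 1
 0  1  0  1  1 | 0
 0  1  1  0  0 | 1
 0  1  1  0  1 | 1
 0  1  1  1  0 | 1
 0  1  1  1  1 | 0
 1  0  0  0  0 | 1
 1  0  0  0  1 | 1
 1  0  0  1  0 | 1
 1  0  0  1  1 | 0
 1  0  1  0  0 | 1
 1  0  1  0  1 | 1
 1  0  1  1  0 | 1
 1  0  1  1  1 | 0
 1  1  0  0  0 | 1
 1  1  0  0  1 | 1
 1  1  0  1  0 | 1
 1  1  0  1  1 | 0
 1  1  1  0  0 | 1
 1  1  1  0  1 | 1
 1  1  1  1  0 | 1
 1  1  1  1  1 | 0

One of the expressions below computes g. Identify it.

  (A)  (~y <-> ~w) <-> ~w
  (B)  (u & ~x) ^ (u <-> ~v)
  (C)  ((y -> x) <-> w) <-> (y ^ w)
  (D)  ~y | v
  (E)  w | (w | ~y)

C

(A) fails at (0,0,0,0,1): the formula yields 0, g is 1.
(B) fails at (0,0,0,0,0): the formula yields 0, g is 1.
(D) fails at (0,0,0,0,1): the formula yields 0, g is 1.
(E) fails at (0,0,0,0,1): the formula yields 0, g is 1.
(C) is the remaining candidate, and it agrees with g on all 32 inputs.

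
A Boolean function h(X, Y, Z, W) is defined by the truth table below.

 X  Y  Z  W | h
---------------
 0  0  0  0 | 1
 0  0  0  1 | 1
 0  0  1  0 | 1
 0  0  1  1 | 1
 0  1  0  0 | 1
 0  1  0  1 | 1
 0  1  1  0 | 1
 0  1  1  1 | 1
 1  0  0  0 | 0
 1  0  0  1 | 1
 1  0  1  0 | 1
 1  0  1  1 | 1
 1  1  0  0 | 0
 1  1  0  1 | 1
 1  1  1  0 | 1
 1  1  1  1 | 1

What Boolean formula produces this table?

h(X, Y, Z, W) = not ((((X and not Y) and not Z) and not W) or (((X and Y) and not Z) and not W))

h is 0 on only 2 rows — (1,0,0,0), (1,1,0,0). Writing each as a minterm (X·¬Y·¬Z·¬W, X·Y·¬Z·¬W) and OR-ing them characterizes exactly where h=0, so h is the negation of that disjunction.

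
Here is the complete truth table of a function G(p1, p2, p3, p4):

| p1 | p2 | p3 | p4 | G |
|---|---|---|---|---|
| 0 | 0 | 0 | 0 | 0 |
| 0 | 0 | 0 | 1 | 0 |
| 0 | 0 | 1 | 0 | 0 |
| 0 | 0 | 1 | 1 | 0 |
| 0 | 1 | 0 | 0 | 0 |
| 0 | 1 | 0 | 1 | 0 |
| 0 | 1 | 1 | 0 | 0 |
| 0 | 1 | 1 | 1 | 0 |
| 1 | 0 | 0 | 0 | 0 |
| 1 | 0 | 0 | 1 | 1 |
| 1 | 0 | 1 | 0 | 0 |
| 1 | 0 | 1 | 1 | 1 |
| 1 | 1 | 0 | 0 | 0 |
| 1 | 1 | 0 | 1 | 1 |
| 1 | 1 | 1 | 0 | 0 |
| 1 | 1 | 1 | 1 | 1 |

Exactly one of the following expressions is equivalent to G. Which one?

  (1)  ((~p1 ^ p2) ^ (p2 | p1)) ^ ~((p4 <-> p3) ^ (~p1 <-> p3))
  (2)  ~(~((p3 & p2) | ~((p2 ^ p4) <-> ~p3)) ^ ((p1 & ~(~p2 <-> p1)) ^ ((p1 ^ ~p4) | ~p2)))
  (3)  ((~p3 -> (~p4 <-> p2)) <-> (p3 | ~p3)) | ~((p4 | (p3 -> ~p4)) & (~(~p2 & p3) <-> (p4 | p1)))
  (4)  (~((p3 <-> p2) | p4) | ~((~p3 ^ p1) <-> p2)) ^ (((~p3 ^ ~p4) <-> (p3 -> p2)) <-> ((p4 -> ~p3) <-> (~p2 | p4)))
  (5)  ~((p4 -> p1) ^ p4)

(1): at (0,0,0,0) it gives 1, but G = 0 — eliminated.
(2): at (0,0,0,1) it gives 1, but G = 0 — eliminated.
(3): at (0,0,0,0) it gives 1, but G = 0 — eliminated.
(4): at (0,0,0,0) it gives 1, but G = 0 — eliminated.
That leaves (5). Evaluating it on every row reproduces the table of G exactly.

5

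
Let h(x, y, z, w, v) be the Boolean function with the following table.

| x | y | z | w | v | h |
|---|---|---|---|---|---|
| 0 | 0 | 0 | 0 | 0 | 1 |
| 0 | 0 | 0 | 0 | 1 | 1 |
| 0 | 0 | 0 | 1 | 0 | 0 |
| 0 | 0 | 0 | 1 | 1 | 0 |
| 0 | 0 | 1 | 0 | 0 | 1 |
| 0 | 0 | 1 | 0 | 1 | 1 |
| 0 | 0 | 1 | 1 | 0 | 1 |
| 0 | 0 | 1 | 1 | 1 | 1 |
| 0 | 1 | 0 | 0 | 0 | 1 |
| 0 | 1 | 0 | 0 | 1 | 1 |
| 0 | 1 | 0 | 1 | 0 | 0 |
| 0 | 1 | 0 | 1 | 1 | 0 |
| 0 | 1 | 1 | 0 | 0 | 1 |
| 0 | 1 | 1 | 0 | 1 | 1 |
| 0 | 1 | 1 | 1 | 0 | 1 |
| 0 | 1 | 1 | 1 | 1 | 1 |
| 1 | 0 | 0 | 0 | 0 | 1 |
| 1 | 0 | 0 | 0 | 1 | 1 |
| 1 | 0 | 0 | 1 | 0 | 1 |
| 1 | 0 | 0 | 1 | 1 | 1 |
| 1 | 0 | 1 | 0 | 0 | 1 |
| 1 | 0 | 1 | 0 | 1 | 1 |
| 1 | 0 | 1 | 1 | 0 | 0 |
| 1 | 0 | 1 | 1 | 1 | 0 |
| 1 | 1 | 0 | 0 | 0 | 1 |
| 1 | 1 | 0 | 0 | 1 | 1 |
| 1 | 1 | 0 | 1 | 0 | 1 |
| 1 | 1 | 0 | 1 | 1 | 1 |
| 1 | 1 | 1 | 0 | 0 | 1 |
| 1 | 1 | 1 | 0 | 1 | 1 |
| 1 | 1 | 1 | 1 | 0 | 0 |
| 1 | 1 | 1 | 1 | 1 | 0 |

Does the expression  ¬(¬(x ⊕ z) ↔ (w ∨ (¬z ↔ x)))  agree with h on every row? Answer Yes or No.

Evaluate ¬(¬(x ⊕ z) ↔ (w ∨ (¬z ↔ x))) on each row and compare to h:
  x=0, y=0, z=0, w=0, v=0: formula gives 1, h = 1 ✓
  x=0, y=0, z=0, w=0, v=1: formula gives 1, h = 1 ✓
  x=0, y=0, z=0, w=1, v=0: formula gives 0, h = 0 ✓
  x=0, y=0, z=0, w=1, v=1: formula gives 0, h = 0 ✓
  … (the remaining 28 rows also agree.)
Every row agrees, so the formula is equivalent.

Yes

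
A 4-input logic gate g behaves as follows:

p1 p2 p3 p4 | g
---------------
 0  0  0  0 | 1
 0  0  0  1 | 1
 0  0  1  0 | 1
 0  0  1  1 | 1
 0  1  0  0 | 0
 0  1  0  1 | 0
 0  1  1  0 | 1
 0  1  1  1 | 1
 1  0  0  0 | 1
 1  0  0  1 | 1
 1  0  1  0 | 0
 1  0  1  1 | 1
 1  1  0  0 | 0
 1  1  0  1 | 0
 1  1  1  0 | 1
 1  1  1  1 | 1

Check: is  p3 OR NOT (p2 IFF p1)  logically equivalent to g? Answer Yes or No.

No

Evaluate p3 OR NOT (p2 IFF p1) on each row and compare to g:
  p1=0, p2=0, p3=0, p4=0: formula gives 0, but g = 1 ✗
A single disagreement suffices: at (0,0,0,0) they differ, so the formula does not compute g.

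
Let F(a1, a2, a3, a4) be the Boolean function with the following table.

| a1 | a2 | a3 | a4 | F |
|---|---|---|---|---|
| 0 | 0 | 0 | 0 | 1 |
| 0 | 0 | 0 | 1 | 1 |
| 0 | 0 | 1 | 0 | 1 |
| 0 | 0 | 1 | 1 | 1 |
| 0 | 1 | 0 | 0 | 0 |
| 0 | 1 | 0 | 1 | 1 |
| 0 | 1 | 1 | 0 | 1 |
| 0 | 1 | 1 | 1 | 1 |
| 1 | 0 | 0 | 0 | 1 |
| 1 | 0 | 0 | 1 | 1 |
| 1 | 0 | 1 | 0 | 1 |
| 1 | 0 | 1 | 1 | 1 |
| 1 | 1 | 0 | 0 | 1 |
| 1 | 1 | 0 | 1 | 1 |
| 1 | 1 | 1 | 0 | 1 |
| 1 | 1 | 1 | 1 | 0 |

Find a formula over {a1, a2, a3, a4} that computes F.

F(a1, a2, a3, a4) = ((((a1' · a2) · a3') · a4') + (((a1 · a2) · a3) · a4))'

The 0-rows are (0,1,0,0), (1,1,1,1). Take each as a conjunction (¬a1·a2·¬a3·¬a4, a1·a2·a3·a4), form their disjunction, and complement — that gives a formula that is 1 everywhere F is.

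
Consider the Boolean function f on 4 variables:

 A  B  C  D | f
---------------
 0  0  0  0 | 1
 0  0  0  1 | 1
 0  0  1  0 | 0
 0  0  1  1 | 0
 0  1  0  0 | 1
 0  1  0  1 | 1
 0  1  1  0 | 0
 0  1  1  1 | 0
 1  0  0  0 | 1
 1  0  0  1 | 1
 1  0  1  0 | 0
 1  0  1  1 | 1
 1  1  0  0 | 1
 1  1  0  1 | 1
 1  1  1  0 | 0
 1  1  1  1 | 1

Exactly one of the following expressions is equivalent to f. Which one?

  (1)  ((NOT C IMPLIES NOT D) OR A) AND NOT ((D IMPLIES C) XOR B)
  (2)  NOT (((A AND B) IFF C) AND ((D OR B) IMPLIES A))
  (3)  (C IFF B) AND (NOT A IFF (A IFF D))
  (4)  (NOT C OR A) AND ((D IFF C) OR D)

4

(1) fails at (0,0,0,0): the formula yields 0, f is 1.
(2) fails at (0,0,0,0): the formula yields 0, f is 1.
(3) fails at (0,0,0,1): the formula yields 0, f is 1.
Only (4) survives; checking it on all 16 rows confirms it matches f.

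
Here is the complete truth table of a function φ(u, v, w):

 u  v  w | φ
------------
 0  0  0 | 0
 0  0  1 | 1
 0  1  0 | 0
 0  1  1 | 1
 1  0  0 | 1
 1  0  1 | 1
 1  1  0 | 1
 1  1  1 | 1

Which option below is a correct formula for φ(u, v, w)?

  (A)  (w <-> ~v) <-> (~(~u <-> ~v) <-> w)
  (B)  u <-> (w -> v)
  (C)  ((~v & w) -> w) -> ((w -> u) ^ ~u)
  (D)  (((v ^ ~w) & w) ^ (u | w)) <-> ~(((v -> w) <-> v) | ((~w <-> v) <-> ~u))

C

(A): at (0,0,1) it gives 0, but φ = 1 — eliminated.
(B): at (0,1,1) it gives 0, but φ = 1 — eliminated.
(D): at (0,0,1) it gives 0, but φ = 1 — eliminated.
(C) is the remaining candidate, and it agrees with φ on all 8 inputs.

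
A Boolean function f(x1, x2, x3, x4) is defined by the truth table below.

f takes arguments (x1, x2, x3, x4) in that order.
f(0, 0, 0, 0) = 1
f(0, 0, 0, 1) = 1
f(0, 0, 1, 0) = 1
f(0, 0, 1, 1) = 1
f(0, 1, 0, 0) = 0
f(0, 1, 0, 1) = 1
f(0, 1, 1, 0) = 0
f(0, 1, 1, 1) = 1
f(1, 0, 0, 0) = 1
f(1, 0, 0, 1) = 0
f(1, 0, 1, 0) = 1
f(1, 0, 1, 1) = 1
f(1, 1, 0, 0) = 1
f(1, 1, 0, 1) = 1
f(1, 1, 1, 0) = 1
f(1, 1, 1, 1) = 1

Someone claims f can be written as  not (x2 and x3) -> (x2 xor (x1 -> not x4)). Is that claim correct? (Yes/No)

Test each input against both f and the formula:
  x1=0, x2=0, x3=0, x4=0: formula gives 1, f = 1 ✓
  x1=0, x2=0, x3=0, x4=1: formula gives 1, f = 1 ✓
  x1=0, x2=0, x3=1, x4=0: formula gives 1, f = 1 ✓
  x1=0, x2=0, x3=1, x4=1: formula gives 1, f = 1 ✓
  …
  x1=0, x2=1, x3=0, x4=1: formula gives 0, but f = 1 ✗
Since they disagree at (0,1,0,1), the expression is not a correct formula for f.

No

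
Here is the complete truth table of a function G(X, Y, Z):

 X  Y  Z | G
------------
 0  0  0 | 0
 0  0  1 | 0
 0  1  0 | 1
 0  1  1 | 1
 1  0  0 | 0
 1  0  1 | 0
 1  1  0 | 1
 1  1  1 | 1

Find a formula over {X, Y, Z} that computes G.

G(X, Y, Z) = Y

The output simply equals Y.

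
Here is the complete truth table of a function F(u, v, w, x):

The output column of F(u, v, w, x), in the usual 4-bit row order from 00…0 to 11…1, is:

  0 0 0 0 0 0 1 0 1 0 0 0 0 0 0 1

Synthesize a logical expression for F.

F(u, v, w, x) = ((((¬u ∧ v) ∧ w) ∧ ¬x) ∨ (((u ∧ ¬v) ∧ ¬w) ∧ ¬x)) ∨ (((u ∧ v) ∧ w) ∧ x)

Collect the rows where F=1 — (0,1,1,0), (1,0,0,0), (1,1,1,1) — and write one minterm per row: ¬u·v·w·¬x, u·¬v·¬w·¬x, u·v·w·x. Their union (logical OR) reproduces the table exactly.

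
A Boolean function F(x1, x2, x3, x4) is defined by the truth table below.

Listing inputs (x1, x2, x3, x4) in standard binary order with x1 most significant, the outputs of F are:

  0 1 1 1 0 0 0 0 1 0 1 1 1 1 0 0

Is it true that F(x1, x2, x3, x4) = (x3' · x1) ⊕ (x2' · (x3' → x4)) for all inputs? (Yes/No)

Test each input against both F and the formula:
  x1=0, x2=0, x3=0, x4=0: formula gives 0, F = 0 ✓
  x1=0, x2=0, x3=0, x4=1: formula gives 1, F = 1 ✓
  x1=0, x2=0, x3=1, x4=0: formula gives 1, F = 1 ✓
  x1=0, x2=0, x3=1, x4=1: formula gives 1, F = 1 ✓
  …and likewise for the remaining 12 rows.
All 16 rows match — the expression computes F exactly.

Yes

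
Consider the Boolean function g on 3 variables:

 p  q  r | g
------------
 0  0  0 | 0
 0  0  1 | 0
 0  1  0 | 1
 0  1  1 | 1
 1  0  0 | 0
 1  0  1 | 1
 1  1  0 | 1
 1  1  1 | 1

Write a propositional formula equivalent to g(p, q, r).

There are just 3 zero rows: (0,0,0), (0,0,1), (1,0,0). Their minterms are ¬p·¬q·¬r, ¬p·¬q·r, p·¬q·¬r; the OR of those covers precisely the 0-outputs, and negating it yields g.

g(p, q, r) = ((((p' · q') · r') + ((p' · q') · r)) + ((p · q') · r'))'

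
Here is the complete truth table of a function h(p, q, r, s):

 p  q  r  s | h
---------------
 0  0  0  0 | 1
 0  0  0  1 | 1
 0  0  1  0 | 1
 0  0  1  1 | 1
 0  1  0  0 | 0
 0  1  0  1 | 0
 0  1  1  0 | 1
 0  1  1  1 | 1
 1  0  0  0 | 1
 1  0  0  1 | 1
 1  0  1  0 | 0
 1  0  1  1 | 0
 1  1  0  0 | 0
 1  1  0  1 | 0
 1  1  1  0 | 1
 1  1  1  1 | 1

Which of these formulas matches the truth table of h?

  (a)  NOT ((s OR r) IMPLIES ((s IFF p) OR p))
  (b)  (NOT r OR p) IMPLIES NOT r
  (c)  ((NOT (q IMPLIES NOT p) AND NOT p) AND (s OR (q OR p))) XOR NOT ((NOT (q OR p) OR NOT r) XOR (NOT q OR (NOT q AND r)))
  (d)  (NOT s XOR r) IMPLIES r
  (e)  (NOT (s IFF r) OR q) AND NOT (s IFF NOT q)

(a) disagrees with h on (0,0,0,0) (formula → 0, table → 1); rule it out.
(b) disagrees with h on (0,1,0,0) (formula → 1, table → 0); rule it out.
(d) disagrees with h on (0,0,0,0) (formula → 0, table → 1); rule it out.
(e) disagrees with h on (0,0,0,0) (formula → 0, table → 1); rule it out.
Only (c) survives; checking it on all 16 rows confirms it matches h.

c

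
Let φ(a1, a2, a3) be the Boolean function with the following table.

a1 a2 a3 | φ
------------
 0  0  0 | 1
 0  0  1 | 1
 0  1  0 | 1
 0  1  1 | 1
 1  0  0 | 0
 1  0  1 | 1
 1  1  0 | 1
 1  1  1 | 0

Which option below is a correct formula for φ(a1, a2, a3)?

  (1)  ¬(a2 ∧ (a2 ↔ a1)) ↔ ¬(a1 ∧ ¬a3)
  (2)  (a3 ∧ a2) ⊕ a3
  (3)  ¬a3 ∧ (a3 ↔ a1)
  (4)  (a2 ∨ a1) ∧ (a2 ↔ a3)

(2) disagrees with φ on (0,0,0) (formula → 0, table → 1); rule it out.
(3) disagrees with φ on (0,0,1) (formula → 0, table → 1); rule it out.
(4) disagrees with φ on (0,0,0) (formula → 0, table → 1); rule it out.
Only (1) survives; checking it on all 8 rows confirms it matches φ.

1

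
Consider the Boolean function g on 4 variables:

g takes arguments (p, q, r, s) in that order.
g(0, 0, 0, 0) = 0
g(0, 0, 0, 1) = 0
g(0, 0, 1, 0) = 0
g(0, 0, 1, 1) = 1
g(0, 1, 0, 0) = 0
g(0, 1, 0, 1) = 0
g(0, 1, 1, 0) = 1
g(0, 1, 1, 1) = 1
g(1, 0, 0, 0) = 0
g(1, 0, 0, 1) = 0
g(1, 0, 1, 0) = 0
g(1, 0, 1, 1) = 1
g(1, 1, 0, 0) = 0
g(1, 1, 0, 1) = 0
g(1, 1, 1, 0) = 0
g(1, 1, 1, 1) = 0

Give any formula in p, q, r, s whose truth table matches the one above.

g=1 on 4 inputs: (0,0,1,1), (0,1,1,0), (0,1,1,1), (1,0,1,1). Reading each as a conjunction of literals (¬p·¬q·r·s, ¬p·q·r·¬s, ¬p·q·r·s, p·¬q·r·s) and taking the OR gives the canonical DNF.

g(p, q, r, s) = (((((NOT p AND NOT q) AND r) AND s) OR (((NOT p AND q) AND r) AND NOT s)) OR (((NOT p AND q) AND r) AND s)) OR (((p AND NOT q) AND r) AND s)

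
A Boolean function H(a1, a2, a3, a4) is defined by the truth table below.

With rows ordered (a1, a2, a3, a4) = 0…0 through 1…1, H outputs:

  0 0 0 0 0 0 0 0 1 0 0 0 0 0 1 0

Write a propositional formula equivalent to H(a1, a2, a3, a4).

H(a1, a2, a3, a4) = (((a1 AND NOT a2) AND NOT a3) AND NOT a4) OR (((a1 AND a2) AND a3) AND NOT a4)

H=1 on 2 inputs: (1,0,0,0), (1,1,1,0). Reading each as a conjunction of literals (a1·¬a2·¬a3·¬a4, a1·a2·a3·¬a4) and taking the OR gives the canonical DNF.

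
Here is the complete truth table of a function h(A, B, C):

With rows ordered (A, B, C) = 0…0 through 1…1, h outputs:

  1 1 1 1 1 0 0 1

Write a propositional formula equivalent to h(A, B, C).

The 0-rows are (1,0,1), (1,1,0). Take each as a conjunction (A·¬B·C, A·B·¬C), form their disjunction, and complement — that gives a formula that is 1 everywhere h is.

h(A, B, C) = ~(((A & ~B) & C) | ((A & B) & ~C))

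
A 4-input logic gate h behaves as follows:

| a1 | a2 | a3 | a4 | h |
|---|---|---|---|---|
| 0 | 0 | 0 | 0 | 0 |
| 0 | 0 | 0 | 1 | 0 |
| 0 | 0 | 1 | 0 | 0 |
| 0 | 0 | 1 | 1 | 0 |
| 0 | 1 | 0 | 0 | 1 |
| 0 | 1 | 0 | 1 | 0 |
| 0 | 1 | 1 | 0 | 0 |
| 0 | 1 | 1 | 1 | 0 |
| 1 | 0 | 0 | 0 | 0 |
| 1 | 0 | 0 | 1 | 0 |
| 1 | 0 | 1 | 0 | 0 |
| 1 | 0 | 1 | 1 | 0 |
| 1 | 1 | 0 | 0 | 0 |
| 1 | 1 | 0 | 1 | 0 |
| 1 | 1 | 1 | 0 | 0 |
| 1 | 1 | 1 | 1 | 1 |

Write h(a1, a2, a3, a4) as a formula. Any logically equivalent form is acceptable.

Collect the rows where h=1 — (0,1,0,0), (1,1,1,1) — and write one minterm per row: ¬a1·a2·¬a3·¬a4, a1·a2·a3·a4. Their union (logical OR) reproduces the table exactly.

h(a1, a2, a3, a4) = (((not a1 and a2) and not a3) and not a4) or (((a1 and a2) and a3) and a4)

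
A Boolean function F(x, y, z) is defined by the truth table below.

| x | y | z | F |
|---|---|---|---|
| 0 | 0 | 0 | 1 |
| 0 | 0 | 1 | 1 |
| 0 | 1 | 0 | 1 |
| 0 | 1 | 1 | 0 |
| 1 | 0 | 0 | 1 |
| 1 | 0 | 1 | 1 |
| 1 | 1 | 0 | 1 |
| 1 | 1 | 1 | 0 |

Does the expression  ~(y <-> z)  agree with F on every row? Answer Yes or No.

Check the formula against F row by row:
  x=0, y=0, z=0: formula gives 0, but F = 1 ✗
Since they disagree at (0,0,0), the expression is not a correct formula for F.

No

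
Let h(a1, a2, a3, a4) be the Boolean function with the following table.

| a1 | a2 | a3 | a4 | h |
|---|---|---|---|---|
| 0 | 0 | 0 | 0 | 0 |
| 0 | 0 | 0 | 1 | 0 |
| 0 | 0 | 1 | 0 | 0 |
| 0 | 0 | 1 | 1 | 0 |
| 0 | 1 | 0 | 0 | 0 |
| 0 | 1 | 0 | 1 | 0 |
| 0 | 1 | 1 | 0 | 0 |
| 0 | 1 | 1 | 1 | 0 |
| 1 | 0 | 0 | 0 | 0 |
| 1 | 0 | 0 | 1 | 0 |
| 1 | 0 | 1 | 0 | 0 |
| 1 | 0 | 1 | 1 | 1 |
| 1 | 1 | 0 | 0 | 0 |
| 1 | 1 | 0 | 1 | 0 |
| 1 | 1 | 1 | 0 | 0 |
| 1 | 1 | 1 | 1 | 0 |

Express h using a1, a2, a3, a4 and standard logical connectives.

h(a1, a2, a3, a4) = ((a1 & ~a2) & a3) & a4

h is 1 on exactly one input, (1,0,1,1), whose minterm is a1·¬a2·a3·a4. So h is just that conjunction.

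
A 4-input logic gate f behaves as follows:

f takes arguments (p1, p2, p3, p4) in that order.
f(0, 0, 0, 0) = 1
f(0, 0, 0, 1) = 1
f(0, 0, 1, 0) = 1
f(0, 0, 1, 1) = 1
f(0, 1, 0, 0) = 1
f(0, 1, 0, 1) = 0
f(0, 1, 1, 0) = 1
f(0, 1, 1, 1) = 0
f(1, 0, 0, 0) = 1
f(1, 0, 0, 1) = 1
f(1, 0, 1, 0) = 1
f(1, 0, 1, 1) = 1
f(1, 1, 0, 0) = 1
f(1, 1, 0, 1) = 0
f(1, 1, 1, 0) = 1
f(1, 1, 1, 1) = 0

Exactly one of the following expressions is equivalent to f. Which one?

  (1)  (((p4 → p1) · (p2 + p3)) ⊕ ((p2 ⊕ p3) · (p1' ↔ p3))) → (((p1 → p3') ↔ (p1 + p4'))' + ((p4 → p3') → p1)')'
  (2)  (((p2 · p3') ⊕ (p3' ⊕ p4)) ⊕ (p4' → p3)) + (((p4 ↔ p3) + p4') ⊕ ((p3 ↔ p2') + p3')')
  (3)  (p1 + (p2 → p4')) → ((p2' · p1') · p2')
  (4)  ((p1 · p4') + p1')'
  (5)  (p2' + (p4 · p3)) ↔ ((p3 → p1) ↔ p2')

(1): at (0,0,1,1) it gives 0, but f = 1 — eliminated.
(3): at (0,1,0,0) it gives 0, but f = 1 — eliminated.
(4): at (0,0,0,0) it gives 0, but f = 1 — eliminated.
(5): at (0,0,1,0) it gives 0, but f = 1 — eliminated.
Only (2) survives; checking it on all 16 rows confirms it matches f.

2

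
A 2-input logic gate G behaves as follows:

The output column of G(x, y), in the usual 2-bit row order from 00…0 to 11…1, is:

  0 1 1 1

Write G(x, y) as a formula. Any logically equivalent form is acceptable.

G(x, y) = x | y

The output is 1 whenever at least one input is 1 — the OR of all inputs.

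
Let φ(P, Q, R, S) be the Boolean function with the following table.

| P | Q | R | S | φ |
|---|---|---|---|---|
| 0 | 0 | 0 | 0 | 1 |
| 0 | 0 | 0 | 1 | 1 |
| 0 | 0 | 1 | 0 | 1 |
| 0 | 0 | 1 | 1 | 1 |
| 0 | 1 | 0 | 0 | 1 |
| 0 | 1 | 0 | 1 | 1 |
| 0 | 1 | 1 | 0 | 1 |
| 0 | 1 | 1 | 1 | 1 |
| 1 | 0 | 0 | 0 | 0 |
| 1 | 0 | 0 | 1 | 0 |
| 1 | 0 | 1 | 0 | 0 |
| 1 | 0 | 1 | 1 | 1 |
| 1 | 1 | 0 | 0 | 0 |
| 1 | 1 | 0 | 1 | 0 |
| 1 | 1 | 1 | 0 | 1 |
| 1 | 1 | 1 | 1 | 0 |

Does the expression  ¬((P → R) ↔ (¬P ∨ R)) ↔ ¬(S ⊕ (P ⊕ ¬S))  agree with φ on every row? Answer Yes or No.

No

Check the formula against φ row by row:
  P=0, Q=0, R=0, S=0: formula gives 1, φ = 1 ✓
  P=0, Q=0, R=0, S=1: formula gives 1, φ = 1 ✓
  P=0, Q=0, R=1, S=0: formula gives 1, φ = 1 ✓
  P=0, Q=0, R=1, S=1: formula gives 1, φ = 1 ✓
  …
  P=1, Q=0, R=1, S=1: formula gives 0, but φ = 1 ✗
Since they disagree at (1,0,1,1), the expression is not a correct formula for φ.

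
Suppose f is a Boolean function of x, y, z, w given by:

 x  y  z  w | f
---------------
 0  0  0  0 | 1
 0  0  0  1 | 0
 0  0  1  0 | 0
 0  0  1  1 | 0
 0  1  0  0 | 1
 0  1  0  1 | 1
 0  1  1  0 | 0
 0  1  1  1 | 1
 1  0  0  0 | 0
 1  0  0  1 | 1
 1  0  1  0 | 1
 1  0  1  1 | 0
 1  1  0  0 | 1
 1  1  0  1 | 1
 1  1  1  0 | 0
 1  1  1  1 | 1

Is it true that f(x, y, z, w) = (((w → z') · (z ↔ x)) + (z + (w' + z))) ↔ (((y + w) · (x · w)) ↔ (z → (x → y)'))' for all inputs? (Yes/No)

No

Evaluate (((w → z') · (z ↔ x)) + (z + (w' + z))) ↔ (((y + w) · (x · w)) ↔ (z → (x → y)'))' on each row and compare to f:
  x=0, y=0, z=0, w=0: formula gives 1, f = 1 ✓
  x=0, y=0, z=0, w=1: formula gives 1, but f = 0 ✗
Row (0,0,0,1) is a counterexample, so the formula is not equivalent to f.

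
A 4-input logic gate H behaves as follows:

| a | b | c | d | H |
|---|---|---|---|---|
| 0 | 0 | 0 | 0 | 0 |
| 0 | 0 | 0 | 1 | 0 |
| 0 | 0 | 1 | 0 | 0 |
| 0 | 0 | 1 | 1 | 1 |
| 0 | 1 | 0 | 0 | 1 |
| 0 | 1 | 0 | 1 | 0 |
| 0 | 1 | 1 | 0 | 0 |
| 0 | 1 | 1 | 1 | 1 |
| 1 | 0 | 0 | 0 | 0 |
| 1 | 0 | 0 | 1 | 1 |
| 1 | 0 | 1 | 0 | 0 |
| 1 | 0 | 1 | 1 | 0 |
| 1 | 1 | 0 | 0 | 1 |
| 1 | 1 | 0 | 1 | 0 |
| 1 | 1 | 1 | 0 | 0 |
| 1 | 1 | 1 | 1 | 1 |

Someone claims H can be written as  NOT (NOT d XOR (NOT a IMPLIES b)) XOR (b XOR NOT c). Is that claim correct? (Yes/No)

Check the formula against H row by row:
  a=0, b=0, c=0, d=0: formula gives 1, but H = 0 ✗
Since they disagree at (0,0,0,0), the expression is not a correct formula for H.

No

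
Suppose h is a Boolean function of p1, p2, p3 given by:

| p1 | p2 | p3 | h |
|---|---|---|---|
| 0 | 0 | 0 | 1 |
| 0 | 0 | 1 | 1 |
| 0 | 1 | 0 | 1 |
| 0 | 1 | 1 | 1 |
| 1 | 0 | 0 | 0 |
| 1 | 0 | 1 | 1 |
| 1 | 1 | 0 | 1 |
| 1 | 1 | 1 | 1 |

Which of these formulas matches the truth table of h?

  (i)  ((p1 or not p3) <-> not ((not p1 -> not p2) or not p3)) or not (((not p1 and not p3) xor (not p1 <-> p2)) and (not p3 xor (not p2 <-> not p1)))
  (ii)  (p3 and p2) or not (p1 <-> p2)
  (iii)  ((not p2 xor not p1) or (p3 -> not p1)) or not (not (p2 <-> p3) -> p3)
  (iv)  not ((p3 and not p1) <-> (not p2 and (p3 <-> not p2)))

(ii) fails at (0,0,0): the formula yields 0, h is 1.
(iii) fails at (1,0,0): the formula yields 1, h is 0.
(iv) fails at (0,0,0): the formula yields 0, h is 1.
(i) is the remaining candidate, and it agrees with h on all 8 inputs.

i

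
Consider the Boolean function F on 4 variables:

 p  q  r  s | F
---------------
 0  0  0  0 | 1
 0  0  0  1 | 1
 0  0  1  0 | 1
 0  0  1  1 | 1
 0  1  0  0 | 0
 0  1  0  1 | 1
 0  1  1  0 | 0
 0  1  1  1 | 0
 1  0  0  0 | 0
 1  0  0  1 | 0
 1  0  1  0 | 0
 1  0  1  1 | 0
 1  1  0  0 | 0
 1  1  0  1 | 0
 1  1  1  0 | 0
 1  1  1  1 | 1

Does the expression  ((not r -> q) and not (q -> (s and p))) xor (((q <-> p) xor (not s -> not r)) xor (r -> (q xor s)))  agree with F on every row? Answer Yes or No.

No

Test each input against both F and the formula:
  p=0, q=0, r=0, s=0: formula gives 1, F = 1 ✓
  p=0, q=0, r=0, s=1: formula gives 1, F = 1 ✓
  p=0, q=0, r=1, s=0: formula gives 1, F = 1 ✓
  p=0, q=0, r=1, s=1: formula gives 1, F = 1 ✓
  p=0, q=1, r=0, s=0: formula gives 1, but F = 0 ✗
Row (0,1,0,0) is a counterexample, so the formula is not equivalent to F.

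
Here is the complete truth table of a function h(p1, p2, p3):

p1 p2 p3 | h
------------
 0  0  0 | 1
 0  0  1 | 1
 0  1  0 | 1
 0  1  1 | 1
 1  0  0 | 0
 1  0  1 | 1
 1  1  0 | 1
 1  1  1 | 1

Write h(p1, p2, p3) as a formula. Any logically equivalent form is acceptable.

h(p1, p2, p3) = not ((p1 and not p2) and not p3)

Only row (1,0,0) gives 0. So h is 1 everywhere except there — the complement of the minterm p1·¬p2·¬p3.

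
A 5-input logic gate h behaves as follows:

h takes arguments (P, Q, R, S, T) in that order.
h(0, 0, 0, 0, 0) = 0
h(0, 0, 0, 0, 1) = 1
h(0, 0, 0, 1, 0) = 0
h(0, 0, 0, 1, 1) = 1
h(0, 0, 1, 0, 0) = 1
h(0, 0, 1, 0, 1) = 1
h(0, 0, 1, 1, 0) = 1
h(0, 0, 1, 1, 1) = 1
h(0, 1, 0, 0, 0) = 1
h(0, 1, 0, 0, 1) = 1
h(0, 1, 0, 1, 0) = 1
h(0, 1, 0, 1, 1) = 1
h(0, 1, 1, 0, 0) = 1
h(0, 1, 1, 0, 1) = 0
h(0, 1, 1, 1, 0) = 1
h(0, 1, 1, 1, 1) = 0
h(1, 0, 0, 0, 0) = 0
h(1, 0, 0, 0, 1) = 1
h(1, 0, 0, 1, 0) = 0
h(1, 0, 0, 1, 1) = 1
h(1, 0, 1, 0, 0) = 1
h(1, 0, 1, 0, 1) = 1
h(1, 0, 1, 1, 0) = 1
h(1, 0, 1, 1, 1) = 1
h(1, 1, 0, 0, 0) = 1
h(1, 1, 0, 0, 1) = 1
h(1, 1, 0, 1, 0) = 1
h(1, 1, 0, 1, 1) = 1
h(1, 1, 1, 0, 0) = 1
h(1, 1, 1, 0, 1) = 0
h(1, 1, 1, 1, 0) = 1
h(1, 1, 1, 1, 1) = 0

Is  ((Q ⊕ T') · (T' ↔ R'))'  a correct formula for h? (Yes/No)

Evaluate ((Q ⊕ T') · (T' ↔ R'))' on each row and compare to h:
  P=0, Q=0, R=0, S=0, T=0: formula gives 0, h = 0 ✓
  P=0, Q=0, R=0, S=0, T=1: formula gives 1, h = 1 ✓
  P=0, Q=0, R=0, S=1, T=0: formula gives 0, h = 0 ✓
  P=0, Q=0, R=0, S=1, T=1: formula gives 1, h = 1 ✓
  … (the remaining 28 rows also agree.)
No disagreement on any input; they are logically equivalent.

Yes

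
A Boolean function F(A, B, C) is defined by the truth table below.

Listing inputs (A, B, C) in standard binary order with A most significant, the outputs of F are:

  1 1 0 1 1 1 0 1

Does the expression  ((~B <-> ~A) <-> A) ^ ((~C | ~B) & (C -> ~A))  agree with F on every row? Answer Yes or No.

No

Evaluate ((~B <-> ~A) <-> A) ^ ((~C | ~B) & (C -> ~A)) on each row and compare to F:
  A=0, B=0, C=0: formula gives 1, F = 1 ✓
  A=0, B=0, C=1: formula gives 1, F = 1 ✓
  A=0, B=1, C=0: formula gives 0, F = 0 ✓
  A=0, B=1, C=1: formula gives 1, F = 1 ✓
  A=1, B=0, C=0: formula gives 1, F = 1 ✓
  A=1, B=0, C=1: formula gives 0, but F = 1 ✗
Since they disagree at (1,0,1), the expression is not a correct formula for F.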